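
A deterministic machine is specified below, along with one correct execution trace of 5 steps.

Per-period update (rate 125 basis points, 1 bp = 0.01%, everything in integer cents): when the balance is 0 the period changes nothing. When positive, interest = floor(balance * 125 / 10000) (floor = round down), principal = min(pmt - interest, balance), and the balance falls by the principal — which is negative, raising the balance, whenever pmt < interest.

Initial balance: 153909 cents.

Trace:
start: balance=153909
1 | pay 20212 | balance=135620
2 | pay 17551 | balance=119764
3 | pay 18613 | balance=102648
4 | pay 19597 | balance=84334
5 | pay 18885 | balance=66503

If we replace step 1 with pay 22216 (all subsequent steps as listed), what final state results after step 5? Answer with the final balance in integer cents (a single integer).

64396

(re-executing from step 1 with the substitution; state before step 1: balance=153909)
1 | pay 22216 | balance=133616
2 | pay 17551 | balance=117735
3 | pay 18613 | balance=100593
4 | pay 19597 | balance=82253
5 | pay 18885 | balance=64396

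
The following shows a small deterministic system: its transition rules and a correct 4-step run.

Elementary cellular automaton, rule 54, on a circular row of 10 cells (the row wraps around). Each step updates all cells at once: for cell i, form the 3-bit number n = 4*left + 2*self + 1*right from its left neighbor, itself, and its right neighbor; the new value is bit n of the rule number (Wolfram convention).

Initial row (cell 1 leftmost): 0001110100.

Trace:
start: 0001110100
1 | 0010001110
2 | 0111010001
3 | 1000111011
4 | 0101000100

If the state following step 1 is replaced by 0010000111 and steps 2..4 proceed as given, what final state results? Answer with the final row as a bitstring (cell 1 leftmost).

state after step 1 := 0010000111
2 | 1111001000
3 | 0000111101
4 | 1001000011

1001000011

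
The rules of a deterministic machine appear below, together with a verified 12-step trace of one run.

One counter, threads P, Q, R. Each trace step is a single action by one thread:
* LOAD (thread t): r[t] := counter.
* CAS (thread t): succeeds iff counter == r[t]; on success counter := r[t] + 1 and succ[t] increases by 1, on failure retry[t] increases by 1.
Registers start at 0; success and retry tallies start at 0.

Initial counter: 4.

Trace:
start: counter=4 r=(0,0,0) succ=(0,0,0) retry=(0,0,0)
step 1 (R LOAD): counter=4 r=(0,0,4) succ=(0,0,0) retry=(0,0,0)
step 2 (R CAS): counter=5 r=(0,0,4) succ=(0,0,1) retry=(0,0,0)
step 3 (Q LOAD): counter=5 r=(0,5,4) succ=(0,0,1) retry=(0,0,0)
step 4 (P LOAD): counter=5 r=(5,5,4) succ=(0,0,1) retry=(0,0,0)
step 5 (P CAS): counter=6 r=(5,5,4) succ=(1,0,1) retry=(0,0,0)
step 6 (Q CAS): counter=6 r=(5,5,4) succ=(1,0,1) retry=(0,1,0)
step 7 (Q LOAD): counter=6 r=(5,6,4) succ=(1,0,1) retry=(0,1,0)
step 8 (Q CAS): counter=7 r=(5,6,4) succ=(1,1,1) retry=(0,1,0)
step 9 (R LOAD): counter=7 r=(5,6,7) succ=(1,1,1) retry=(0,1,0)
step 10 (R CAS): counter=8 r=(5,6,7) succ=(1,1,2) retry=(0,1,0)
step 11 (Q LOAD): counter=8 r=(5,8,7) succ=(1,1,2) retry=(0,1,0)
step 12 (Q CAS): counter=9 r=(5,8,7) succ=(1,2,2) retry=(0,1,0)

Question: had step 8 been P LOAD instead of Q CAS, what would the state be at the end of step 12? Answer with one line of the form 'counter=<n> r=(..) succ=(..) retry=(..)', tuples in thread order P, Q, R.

(re-executing from step 8 with the substitution; state before step 8: counter=6 r=(5,6,4) succ=(1,0,1) retry=(0,1,0))
step 8 (P LOAD): counter=6 r=(6,6,4) succ=(1,0,1) retry=(0,1,0)
step 9 (R LOAD): counter=6 r=(6,6,6) succ=(1,0,1) retry=(0,1,0)
step 10 (R CAS): counter=7 r=(6,6,6) succ=(1,0,2) retry=(0,1,0)
step 11 (Q LOAD): counter=7 r=(6,7,6) succ=(1,0,2) retry=(0,1,0)
step 12 (Q CAS): counter=8 r=(6,7,6) succ=(1,1,2) retry=(0,1,0)

counter=8 r=(6,7,6) succ=(1,1,2) retry=(0,1,0)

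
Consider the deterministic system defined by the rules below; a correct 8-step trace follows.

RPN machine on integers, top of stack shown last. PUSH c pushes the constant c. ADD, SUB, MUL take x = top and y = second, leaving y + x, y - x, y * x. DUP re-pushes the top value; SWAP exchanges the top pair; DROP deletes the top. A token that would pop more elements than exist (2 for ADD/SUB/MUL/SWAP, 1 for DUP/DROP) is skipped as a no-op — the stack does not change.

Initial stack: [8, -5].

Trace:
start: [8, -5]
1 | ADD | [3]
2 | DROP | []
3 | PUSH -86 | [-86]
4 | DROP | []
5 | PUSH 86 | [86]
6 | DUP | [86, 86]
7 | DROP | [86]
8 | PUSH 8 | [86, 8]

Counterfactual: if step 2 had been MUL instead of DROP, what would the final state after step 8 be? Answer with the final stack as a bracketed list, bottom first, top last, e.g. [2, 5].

(re-executing from step 2 with the substitution; state before step 2: [3])
2 | MUL | [3]
3 | PUSH -86 | [3, -86]
4 | DROP | [3]
5 | PUSH 86 | [3, 86]
6 | DUP | [3, 86, 86]
7 | DROP | [3, 86]
8 | PUSH 8 | [3, 86, 8]

[3, 86, 8]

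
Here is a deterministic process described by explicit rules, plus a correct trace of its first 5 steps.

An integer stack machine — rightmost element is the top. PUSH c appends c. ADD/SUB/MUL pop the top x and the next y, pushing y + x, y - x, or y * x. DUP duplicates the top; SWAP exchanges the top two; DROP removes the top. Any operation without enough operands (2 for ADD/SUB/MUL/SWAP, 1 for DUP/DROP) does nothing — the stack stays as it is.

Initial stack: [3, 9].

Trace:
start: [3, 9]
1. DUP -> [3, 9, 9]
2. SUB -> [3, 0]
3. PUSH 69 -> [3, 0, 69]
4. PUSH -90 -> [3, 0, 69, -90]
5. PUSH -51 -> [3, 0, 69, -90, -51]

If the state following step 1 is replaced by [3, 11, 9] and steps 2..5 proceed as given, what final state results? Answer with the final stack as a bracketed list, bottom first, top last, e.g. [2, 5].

[3, 2, 69, -90, -51]

state after step 1 := [3, 11, 9]
2. SUB -> [3, 2]
3. PUSH 69 -> [3, 2, 69]
4. PUSH -90 -> [3, 2, 69, -90]
5. PUSH -51 -> [3, 2, 69, -90, -51]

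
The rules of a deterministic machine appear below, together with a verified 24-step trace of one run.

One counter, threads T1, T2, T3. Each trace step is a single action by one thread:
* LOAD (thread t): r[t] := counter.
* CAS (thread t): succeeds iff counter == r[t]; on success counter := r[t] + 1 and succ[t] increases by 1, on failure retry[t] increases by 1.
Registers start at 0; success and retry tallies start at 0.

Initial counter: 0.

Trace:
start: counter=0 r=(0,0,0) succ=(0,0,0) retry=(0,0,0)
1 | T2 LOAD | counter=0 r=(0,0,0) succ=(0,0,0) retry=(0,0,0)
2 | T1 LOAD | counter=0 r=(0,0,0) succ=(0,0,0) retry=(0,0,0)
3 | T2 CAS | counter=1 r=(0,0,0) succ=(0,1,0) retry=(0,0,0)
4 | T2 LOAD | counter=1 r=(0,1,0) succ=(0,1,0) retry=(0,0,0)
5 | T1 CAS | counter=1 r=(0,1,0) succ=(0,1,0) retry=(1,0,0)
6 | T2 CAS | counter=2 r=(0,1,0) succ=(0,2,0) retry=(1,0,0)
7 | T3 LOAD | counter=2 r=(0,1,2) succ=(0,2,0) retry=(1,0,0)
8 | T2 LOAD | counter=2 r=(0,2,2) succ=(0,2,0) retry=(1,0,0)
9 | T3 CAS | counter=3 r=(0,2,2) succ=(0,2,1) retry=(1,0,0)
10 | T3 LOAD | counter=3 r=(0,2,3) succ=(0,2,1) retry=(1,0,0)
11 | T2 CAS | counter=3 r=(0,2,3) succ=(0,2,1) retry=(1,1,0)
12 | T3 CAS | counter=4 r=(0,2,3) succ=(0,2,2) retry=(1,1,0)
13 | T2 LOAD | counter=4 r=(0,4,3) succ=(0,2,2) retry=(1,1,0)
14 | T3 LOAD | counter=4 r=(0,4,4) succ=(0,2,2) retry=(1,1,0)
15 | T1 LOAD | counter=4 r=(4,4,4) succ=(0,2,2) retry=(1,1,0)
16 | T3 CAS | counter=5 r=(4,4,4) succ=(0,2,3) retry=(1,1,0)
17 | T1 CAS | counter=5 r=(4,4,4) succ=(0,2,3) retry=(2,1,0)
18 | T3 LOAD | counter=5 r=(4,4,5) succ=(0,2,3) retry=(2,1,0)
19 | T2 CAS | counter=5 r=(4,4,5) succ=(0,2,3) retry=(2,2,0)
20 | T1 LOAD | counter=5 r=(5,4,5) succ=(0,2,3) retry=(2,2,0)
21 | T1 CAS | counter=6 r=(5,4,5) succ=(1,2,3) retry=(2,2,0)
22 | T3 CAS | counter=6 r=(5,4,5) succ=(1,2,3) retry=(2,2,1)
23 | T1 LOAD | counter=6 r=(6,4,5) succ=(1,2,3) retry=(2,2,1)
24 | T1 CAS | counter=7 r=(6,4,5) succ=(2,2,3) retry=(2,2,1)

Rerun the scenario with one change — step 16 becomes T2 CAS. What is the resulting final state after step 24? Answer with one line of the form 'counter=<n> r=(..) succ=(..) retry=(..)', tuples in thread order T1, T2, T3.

(re-executing from step 16 with the substitution; state before step 16: counter=4 r=(4,4,4) succ=(0,2,2) retry=(1,1,0))
16 | T2 CAS | counter=5 r=(4,4,4) succ=(0,3,2) retry=(1,1,0)
17 | T1 CAS | counter=5 r=(4,4,4) succ=(0,3,2) retry=(2,1,0)
18 | T3 LOAD | counter=5 r=(4,4,5) succ=(0,3,2) retry=(2,1,0)
19 | T2 CAS | counter=5 r=(4,4,5) succ=(0,3,2) retry=(2,2,0)
20 | T1 LOAD | counter=5 r=(5,4,5) succ=(0,3,2) retry=(2,2,0)
21 | T1 CAS | counter=6 r=(5,4,5) succ=(1,3,2) retry=(2,2,0)
22 | T3 CAS | counter=6 r=(5,4,5) succ=(1,3,2) retry=(2,2,1)
23 | T1 LOAD | counter=6 r=(6,4,5) succ=(1,3,2) retry=(2,2,1)
24 | T1 CAS | counter=7 r=(6,4,5) succ=(2,3,2) retry=(2,2,1)

counter=7 r=(6,4,5) succ=(2,3,2) retry=(2,2,1)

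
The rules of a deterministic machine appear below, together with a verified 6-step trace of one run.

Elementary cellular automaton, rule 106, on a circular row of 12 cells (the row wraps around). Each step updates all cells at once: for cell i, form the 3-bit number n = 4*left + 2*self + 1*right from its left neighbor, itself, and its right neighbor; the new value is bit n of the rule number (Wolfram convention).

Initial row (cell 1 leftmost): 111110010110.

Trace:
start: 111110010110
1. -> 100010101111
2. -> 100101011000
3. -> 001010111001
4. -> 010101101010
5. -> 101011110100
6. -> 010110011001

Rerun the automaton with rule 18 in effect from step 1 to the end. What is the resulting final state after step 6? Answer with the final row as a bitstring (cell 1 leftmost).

(re-executing steps 1..6 under rule 18; state before step 1: 111110010110)
1. -> 000001100000
2. -> 000010010000
3. -> 000101101000
4. -> 001000000100
5. -> 010100001010
6. -> 100010010001

100010010001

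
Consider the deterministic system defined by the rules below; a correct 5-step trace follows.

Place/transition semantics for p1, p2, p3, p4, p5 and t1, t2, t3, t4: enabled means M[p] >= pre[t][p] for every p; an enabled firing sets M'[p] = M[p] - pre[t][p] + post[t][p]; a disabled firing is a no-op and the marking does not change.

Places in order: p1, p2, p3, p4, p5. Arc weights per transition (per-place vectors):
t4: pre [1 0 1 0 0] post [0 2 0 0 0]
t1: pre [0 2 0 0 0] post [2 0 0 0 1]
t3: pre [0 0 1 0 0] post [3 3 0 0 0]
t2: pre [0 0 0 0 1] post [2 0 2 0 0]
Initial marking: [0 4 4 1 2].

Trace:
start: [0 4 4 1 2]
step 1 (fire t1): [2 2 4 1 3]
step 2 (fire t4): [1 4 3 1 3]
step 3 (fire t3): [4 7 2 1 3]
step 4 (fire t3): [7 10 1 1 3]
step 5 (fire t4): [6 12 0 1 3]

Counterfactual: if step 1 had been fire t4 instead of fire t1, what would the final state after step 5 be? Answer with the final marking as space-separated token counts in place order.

(re-executing from step 1 with the substitution; state before step 1: [0 4 4 1 2])
step 1 (fire t4): [0 4 4 1 2]
step 2 (fire t4): [0 4 4 1 2]
step 3 (fire t3): [3 7 3 1 2]
step 4 (fire t3): [6 10 2 1 2]
step 5 (fire t4): [5 12 1 1 2]

5 12 1 1 2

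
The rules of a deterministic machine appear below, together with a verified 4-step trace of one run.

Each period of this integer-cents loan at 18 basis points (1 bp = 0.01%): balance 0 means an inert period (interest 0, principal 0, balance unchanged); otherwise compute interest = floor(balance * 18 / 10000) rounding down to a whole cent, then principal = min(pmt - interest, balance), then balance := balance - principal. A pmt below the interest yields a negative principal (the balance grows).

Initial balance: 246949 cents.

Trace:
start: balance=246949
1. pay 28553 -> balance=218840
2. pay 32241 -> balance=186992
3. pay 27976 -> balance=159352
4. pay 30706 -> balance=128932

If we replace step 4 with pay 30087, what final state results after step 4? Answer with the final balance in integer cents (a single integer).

(re-executing from step 4 with the substitution; state before step 4: balance=159352)
4. pay 30087 -> balance=129551

129551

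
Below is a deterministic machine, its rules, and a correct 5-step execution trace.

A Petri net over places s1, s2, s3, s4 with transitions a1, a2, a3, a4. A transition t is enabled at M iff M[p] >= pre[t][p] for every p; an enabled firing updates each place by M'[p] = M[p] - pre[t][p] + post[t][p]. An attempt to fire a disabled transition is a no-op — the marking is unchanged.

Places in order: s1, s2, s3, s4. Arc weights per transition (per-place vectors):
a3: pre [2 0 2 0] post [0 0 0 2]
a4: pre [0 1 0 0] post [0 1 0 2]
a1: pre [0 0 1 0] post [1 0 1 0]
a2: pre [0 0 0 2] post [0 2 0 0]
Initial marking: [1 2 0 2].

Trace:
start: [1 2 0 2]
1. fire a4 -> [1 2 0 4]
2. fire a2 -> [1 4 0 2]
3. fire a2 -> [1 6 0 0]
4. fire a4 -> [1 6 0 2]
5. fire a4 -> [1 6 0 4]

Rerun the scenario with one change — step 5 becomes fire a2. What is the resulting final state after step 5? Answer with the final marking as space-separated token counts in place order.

1 8 0 0

(re-executing from step 5 with the substitution; state before step 5: [1 6 0 2])
5. fire a2 -> [1 8 0 0]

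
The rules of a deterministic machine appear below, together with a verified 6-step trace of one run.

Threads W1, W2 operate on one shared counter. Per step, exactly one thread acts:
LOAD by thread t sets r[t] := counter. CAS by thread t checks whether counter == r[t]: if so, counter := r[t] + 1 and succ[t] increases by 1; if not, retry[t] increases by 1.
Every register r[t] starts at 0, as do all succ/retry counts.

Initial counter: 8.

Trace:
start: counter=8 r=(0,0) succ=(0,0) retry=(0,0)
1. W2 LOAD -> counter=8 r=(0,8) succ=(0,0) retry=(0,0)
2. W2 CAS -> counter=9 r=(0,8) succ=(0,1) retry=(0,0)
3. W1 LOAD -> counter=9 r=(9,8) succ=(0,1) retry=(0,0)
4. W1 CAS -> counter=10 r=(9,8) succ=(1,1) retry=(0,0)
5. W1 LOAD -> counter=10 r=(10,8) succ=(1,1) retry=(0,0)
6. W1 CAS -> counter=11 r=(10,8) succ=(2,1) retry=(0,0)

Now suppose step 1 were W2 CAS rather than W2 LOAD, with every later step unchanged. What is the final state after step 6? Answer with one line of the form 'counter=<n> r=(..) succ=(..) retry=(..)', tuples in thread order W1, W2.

(re-executing from step 1 with the substitution; state before step 1: counter=8 r=(0,0) succ=(0,0) retry=(0,0))
1. W2 CAS -> counter=8 r=(0,0) succ=(0,0) retry=(0,1)
2. W2 CAS -> counter=8 r=(0,0) succ=(0,0) retry=(0,2)
3. W1 LOAD -> counter=8 r=(8,0) succ=(0,0) retry=(0,2)
4. W1 CAS -> counter=9 r=(8,0) succ=(1,0) retry=(0,2)
5. W1 LOAD -> counter=9 r=(9,0) succ=(1,0) retry=(0,2)
6. W1 CAS -> counter=10 r=(9,0) succ=(2,0) retry=(0,2)

counter=10 r=(9,0) succ=(2,0) retry=(0,2)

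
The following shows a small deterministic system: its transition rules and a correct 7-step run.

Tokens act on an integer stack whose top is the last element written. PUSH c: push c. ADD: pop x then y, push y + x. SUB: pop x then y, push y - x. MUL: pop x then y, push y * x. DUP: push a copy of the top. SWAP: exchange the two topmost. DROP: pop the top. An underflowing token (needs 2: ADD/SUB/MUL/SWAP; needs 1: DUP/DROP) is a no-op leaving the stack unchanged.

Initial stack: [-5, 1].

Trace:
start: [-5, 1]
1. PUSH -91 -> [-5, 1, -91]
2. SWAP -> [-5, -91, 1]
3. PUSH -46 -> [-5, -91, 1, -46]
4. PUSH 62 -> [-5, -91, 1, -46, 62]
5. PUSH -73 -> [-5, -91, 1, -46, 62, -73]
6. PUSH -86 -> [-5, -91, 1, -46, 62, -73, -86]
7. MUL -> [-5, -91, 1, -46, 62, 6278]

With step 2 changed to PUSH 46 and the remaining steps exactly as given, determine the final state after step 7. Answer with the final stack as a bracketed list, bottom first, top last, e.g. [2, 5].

[-5, 1, -91, 46, -46, 62, 6278]

(re-executing from step 2 with the substitution; state before step 2: [-5, 1, -91])
2. PUSH 46 -> [-5, 1, -91, 46]
3. PUSH -46 -> [-5, 1, -91, 46, -46]
4. PUSH 62 -> [-5, 1, -91, 46, -46, 62]
5. PUSH -73 -> [-5, 1, -91, 46, -46, 62, -73]
6. PUSH -86 -> [-5, 1, -91, 46, -46, 62, -73, -86]
7. MUL -> [-5, 1, -91, 46, -46, 62, 6278]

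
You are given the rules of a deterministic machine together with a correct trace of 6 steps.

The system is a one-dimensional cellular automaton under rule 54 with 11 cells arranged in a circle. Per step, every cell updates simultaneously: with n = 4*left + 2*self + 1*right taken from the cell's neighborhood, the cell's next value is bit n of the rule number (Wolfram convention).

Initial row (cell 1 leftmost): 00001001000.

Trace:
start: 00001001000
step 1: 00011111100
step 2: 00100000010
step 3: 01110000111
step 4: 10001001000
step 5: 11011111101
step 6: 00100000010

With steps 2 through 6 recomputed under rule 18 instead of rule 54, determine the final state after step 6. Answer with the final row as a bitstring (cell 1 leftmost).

(re-executing steps 2..6 under rule 18; state before step 2: 00011111100)
step 2: 00100000010
step 3: 01010000101
step 4: 00001001000
step 5: 00010110100
step 6: 00100000010

00100000010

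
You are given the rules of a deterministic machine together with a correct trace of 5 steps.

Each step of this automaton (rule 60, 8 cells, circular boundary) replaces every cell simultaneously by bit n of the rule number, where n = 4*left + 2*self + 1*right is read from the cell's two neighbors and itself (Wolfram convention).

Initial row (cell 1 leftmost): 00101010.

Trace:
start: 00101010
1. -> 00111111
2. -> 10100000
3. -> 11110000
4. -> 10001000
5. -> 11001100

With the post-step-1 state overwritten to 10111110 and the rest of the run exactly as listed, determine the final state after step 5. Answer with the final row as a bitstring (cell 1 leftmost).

state after step 1 := 10111110
2. -> 11100001
3. -> 00010001
4. -> 10011001
5. -> 01010101

01010101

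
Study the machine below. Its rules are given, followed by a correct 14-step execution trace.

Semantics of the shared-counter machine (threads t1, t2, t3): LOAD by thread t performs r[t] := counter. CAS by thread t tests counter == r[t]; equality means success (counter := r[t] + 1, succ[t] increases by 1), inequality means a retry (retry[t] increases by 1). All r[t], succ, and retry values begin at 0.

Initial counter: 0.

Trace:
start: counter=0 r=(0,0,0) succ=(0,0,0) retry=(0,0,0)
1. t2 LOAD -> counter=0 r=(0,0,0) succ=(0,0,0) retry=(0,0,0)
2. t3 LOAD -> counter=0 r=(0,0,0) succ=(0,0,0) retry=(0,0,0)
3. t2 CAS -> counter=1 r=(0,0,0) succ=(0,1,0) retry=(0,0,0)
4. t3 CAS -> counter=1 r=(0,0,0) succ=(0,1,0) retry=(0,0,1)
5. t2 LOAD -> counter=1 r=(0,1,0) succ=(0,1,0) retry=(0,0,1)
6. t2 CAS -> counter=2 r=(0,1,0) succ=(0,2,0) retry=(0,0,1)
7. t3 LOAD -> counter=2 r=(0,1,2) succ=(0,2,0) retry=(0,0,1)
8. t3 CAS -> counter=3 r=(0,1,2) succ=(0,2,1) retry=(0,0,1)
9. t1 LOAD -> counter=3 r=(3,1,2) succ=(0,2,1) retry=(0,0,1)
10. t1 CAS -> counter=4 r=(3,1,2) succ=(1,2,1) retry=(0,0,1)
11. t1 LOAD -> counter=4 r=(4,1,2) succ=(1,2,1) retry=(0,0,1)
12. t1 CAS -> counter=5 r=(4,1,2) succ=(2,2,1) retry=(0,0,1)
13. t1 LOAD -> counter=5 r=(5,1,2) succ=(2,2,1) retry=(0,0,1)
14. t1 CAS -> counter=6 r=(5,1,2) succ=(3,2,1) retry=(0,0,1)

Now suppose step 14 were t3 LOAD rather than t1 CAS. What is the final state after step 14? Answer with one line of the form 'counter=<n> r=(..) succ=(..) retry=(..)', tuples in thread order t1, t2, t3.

counter=5 r=(5,1,5) succ=(2,2,1) retry=(0,0,1)

(re-executing from step 14 with the substitution; state before step 14: counter=5 r=(5,1,2) succ=(2,2,1) retry=(0,0,1))
14. t3 LOAD -> counter=5 r=(5,1,5) succ=(2,2,1) retry=(0,0,1)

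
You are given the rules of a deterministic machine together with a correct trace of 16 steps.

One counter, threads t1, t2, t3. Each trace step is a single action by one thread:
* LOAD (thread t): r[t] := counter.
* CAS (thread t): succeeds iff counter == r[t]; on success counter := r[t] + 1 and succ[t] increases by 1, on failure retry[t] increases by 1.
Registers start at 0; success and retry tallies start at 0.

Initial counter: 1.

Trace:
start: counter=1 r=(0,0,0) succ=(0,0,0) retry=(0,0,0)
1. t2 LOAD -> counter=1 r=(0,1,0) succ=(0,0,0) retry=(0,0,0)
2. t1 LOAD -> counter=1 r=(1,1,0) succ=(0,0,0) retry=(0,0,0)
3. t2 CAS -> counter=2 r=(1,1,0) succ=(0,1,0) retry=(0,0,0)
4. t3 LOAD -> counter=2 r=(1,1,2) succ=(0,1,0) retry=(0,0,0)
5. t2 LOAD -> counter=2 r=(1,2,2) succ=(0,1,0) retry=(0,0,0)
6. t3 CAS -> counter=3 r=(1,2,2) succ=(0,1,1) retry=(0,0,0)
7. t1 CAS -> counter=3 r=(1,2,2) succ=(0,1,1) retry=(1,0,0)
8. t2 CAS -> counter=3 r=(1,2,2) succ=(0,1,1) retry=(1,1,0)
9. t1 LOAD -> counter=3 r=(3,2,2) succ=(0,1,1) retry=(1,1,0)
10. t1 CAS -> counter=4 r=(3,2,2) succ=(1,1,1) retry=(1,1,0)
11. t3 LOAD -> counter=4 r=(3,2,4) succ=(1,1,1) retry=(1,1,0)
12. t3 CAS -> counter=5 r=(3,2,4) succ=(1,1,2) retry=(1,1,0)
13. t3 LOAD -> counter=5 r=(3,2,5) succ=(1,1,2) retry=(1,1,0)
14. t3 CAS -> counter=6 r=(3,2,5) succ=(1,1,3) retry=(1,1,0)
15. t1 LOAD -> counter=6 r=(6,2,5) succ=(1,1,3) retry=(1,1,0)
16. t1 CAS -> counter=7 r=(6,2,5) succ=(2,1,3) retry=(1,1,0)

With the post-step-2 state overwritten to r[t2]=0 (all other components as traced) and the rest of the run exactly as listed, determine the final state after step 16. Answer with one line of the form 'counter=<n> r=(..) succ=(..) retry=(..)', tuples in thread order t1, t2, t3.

state after step 2 := counter=1 r=(1,0,0) succ=(0,0,0) retry=(0,0,0)
3. t2 CAS -> counter=1 r=(1,0,0) succ=(0,0,0) retry=(0,1,0)
4. t3 LOAD -> counter=1 r=(1,0,1) succ=(0,0,0) retry=(0,1,0)
5. t2 LOAD -> counter=1 r=(1,1,1) succ=(0,0,0) retry=(0,1,0)
6. t3 CAS -> counter=2 r=(1,1,1) succ=(0,0,1) retry=(0,1,0)
7. t1 CAS -> counter=2 r=(1,1,1) succ=(0,0,1) retry=(1,1,0)
8. t2 CAS -> counter=2 r=(1,1,1) succ=(0,0,1) retry=(1,2,0)
9. t1 LOAD -> counter=2 r=(2,1,1) succ=(0,0,1) retry=(1,2,0)
10. t1 CAS -> counter=3 r=(2,1,1) succ=(1,0,1) retry=(1,2,0)
11. t3 LOAD -> counter=3 r=(2,1,3) succ=(1,0,1) retry=(1,2,0)
12. t3 CAS -> counter=4 r=(2,1,3) succ=(1,0,2) retry=(1,2,0)
13. t3 LOAD -> counter=4 r=(2,1,4) succ=(1,0,2) retry=(1,2,0)
14. t3 CAS -> counter=5 r=(2,1,4) succ=(1,0,3) retry=(1,2,0)
15. t1 LOAD -> counter=5 r=(5,1,4) succ=(1,0,3) retry=(1,2,0)
16. t1 CAS -> counter=6 r=(5,1,4) succ=(2,0,3) retry=(1,2,0)

counter=6 r=(5,1,4) succ=(2,0,3) retry=(1,2,0)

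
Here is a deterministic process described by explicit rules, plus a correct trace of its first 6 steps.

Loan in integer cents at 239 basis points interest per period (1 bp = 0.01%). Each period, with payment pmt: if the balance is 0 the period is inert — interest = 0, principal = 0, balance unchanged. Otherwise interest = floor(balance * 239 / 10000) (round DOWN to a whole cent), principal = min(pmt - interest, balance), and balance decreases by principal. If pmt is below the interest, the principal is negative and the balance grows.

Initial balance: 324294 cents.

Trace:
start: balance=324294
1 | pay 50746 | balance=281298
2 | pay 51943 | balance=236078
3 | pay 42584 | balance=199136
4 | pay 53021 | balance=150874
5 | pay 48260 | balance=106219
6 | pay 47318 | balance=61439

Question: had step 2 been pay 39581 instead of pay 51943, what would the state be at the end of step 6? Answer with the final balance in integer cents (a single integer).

(re-executing from step 2 with the substitution; state before step 2: balance=281298)
2 | pay 39581 | balance=248440
3 | pay 42584 | balance=211793
4 | pay 53021 | balance=163833
5 | pay 48260 | balance=119488
6 | pay 47318 | balance=75025

75025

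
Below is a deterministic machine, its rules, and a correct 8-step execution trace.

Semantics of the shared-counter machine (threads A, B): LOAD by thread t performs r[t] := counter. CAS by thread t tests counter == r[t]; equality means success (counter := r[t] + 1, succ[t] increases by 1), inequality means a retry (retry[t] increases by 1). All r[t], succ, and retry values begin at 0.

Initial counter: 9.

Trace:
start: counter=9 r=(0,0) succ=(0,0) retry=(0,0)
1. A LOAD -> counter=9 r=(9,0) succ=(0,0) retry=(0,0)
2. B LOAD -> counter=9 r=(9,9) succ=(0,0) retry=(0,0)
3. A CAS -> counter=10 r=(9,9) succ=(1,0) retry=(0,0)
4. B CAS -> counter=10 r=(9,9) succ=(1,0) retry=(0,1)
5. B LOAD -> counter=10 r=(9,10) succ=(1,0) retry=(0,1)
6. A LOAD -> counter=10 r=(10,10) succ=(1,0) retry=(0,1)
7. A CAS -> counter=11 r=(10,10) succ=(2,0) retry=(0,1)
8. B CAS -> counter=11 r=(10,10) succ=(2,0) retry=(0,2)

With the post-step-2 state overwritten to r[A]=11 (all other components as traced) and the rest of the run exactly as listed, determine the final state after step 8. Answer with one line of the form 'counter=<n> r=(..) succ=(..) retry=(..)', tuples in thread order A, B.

counter=11 r=(10,10) succ=(1,1) retry=(1,1)

state after step 2 := counter=9 r=(11,9) succ=(0,0) retry=(0,0)
3. A CAS -> counter=9 r=(11,9) succ=(0,0) retry=(1,0)
4. B CAS -> counter=10 r=(11,9) succ=(0,1) retry=(1,0)
5. B LOAD -> counter=10 r=(11,10) succ=(0,1) retry=(1,0)
6. A LOAD -> counter=10 r=(10,10) succ=(0,1) retry=(1,0)
7. A CAS -> counter=11 r=(10,10) succ=(1,1) retry=(1,0)
8. B CAS -> counter=11 r=(10,10) succ=(1,1) retry=(1,1)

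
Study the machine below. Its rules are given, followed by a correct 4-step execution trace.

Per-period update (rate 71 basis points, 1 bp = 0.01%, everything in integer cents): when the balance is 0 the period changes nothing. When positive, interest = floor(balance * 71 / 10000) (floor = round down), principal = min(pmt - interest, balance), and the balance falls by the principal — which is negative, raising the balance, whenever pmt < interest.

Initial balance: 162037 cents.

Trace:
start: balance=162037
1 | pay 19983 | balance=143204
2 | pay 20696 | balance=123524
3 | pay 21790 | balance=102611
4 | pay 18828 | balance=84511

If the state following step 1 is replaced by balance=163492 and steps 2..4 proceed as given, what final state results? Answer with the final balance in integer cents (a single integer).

state after step 1 := balance=163492
2 | pay 20696 | balance=143956
3 | pay 21790 | balance=123188
4 | pay 18828 | balance=105234

105234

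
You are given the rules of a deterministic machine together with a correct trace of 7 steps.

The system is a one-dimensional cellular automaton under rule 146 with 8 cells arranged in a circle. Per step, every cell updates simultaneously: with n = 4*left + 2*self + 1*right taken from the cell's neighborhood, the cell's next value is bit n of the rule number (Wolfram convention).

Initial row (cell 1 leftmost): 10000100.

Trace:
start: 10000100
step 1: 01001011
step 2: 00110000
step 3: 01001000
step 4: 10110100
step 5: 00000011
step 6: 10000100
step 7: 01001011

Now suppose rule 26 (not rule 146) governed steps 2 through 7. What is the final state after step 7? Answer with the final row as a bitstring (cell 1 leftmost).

(re-executing steps 2..7 under rule 26; state before step 2: 01001011)
step 2: 00110010
step 3: 01101101
step 4: 01001000
step 5: 10110100
step 6: 00100011
step 7: 11010110

11010110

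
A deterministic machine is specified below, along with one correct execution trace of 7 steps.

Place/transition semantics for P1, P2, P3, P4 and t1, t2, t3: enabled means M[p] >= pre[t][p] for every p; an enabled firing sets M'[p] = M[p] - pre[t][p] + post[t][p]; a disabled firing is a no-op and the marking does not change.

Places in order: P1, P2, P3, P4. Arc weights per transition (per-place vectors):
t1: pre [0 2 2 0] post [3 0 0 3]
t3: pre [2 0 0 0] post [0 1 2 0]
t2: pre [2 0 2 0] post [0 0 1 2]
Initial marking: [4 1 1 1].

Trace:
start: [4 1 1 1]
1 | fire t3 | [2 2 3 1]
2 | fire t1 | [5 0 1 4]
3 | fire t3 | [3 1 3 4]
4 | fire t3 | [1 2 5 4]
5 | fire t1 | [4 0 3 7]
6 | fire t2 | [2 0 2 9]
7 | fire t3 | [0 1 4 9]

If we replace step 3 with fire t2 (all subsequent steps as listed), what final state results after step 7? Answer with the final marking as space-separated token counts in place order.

1 1 2 6

(re-executing from step 3 with the substitution; state before step 3: [5 0 1 4])
3 | fire t2 | [5 0 1 4]
4 | fire t3 | [3 1 3 4]
5 | fire t1 | [3 1 3 4]
6 | fire t2 | [1 1 2 6]
7 | fire t3 | [1 1 2 6]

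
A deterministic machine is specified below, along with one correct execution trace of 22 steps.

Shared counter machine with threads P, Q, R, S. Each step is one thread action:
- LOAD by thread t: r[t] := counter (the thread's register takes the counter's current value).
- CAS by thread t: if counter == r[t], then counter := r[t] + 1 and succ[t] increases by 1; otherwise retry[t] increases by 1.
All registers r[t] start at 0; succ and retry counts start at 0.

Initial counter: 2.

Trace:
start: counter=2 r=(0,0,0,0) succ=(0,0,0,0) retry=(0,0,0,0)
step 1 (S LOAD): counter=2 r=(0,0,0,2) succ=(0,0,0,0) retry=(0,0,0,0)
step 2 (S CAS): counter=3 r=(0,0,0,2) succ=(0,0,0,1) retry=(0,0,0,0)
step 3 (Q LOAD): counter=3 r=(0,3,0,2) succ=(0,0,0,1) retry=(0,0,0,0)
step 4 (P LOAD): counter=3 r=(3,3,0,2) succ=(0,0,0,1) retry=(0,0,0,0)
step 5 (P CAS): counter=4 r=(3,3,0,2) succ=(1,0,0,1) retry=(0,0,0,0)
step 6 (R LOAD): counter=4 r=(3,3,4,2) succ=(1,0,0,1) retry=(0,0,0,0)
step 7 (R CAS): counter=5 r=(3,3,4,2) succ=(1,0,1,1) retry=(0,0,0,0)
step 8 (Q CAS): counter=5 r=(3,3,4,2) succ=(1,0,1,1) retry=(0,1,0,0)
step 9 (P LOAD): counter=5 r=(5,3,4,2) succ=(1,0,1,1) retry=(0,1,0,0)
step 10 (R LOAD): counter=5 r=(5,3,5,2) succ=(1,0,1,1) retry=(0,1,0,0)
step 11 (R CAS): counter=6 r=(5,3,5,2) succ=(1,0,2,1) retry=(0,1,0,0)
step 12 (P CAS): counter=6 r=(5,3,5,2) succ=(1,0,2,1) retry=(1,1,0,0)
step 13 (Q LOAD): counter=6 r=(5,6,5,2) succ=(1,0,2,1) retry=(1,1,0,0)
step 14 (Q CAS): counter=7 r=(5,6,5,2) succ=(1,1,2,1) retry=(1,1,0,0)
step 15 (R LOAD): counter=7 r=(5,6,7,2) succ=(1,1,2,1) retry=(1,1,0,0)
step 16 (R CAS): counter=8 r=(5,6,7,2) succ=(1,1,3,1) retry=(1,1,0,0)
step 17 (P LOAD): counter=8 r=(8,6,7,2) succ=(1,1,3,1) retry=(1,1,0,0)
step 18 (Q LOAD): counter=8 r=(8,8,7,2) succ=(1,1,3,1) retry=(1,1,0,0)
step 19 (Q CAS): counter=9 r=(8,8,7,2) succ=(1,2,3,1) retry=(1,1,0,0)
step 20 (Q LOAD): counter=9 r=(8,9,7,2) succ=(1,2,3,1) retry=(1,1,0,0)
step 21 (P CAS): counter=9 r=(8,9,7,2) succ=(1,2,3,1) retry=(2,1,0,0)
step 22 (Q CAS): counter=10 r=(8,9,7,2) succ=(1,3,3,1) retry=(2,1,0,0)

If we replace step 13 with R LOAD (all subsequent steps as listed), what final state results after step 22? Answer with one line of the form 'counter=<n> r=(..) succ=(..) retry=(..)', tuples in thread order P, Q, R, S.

counter=9 r=(7,8,6,2) succ=(1,2,3,1) retry=(2,2,0,0)

(re-executing from step 13 with the substitution; state before step 13: counter=6 r=(5,3,5,2) succ=(1,0,2,1) retry=(1,1,0,0))
step 13 (R LOAD): counter=6 r=(5,3,6,2) succ=(1,0,2,1) retry=(1,1,0,0)
step 14 (Q CAS): counter=6 r=(5,3,6,2) succ=(1,0,2,1) retry=(1,2,0,0)
step 15 (R LOAD): counter=6 r=(5,3,6,2) succ=(1,0,2,1) retry=(1,2,0,0)
step 16 (R CAS): counter=7 r=(5,3,6,2) succ=(1,0,3,1) retry=(1,2,0,0)
step 17 (P LOAD): counter=7 r=(7,3,6,2) succ=(1,0,3,1) retry=(1,2,0,0)
step 18 (Q LOAD): counter=7 r=(7,7,6,2) succ=(1,0,3,1) retry=(1,2,0,0)
step 19 (Q CAS): counter=8 r=(7,7,6,2) succ=(1,1,3,1) retry=(1,2,0,0)
step 20 (Q LOAD): counter=8 r=(7,8,6,2) succ=(1,1,3,1) retry=(1,2,0,0)
step 21 (P CAS): counter=8 r=(7,8,6,2) succ=(1,1,3,1) retry=(2,2,0,0)
step 22 (Q CAS): counter=9 r=(7,8,6,2) succ=(1,2,3,1) retry=(2,2,0,0)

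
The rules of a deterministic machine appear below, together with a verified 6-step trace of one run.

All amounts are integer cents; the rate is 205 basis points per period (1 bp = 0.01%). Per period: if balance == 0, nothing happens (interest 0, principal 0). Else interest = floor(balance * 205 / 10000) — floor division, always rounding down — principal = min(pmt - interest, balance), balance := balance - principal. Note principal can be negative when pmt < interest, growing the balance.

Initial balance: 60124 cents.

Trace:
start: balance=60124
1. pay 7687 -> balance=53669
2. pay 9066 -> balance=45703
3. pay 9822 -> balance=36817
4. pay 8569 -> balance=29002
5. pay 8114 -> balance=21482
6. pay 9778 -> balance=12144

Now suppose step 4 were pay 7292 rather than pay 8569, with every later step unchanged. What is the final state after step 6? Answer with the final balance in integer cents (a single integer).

(re-executing from step 4 with the substitution; state before step 4: balance=36817)
4. pay 7292 -> balance=30279
5. pay 8114 -> balance=22785
6. pay 9778 -> balance=13474

13474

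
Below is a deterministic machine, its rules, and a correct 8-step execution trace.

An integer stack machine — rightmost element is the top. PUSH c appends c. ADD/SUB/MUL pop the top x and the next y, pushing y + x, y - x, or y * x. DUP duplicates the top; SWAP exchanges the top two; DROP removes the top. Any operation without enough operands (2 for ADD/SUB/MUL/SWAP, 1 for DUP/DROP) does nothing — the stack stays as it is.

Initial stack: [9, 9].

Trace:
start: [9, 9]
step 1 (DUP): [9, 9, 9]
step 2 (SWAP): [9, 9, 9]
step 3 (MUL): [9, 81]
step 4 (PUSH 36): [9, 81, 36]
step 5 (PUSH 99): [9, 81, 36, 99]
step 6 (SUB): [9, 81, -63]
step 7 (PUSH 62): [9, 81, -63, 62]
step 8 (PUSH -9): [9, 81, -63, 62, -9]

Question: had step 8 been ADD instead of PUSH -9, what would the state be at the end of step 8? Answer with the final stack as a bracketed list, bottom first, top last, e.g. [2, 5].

(re-executing from step 8 with the substitution; state before step 8: [9, 81, -63, 62])
step 8 (ADD): [9, 81, -1]

[9, 81, -1]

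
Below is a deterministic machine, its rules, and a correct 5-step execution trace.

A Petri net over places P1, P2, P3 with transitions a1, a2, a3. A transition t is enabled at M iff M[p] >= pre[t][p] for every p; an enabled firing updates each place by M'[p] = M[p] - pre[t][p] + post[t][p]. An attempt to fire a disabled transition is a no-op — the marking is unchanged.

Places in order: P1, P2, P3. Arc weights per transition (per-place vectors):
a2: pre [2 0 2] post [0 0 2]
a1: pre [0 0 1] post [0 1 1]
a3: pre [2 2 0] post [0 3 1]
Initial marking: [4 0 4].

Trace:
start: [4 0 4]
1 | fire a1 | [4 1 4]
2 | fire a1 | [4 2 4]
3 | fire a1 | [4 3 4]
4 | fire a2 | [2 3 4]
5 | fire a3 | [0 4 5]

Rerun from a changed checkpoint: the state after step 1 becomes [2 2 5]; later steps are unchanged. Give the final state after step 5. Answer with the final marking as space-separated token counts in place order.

state after step 1 := [2 2 5]
2 | fire a1 | [2 3 5]
3 | fire a1 | [2 4 5]
4 | fire a2 | [0 4 5]
5 | fire a3 | [0 4 5]

0 4 5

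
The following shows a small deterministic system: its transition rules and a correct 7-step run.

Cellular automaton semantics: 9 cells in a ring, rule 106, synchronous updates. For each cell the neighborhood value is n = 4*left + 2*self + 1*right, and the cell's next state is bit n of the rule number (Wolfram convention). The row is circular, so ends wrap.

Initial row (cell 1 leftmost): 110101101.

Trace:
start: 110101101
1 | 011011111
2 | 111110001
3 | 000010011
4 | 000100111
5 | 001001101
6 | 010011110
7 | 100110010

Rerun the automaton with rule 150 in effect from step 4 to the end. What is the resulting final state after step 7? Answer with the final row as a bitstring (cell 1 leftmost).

101000010

(re-executing steps 4..7 under rule 150; state before step 4: 000010011)
4 | 100111100
5 | 111011011
6 | 110000001
7 | 101000010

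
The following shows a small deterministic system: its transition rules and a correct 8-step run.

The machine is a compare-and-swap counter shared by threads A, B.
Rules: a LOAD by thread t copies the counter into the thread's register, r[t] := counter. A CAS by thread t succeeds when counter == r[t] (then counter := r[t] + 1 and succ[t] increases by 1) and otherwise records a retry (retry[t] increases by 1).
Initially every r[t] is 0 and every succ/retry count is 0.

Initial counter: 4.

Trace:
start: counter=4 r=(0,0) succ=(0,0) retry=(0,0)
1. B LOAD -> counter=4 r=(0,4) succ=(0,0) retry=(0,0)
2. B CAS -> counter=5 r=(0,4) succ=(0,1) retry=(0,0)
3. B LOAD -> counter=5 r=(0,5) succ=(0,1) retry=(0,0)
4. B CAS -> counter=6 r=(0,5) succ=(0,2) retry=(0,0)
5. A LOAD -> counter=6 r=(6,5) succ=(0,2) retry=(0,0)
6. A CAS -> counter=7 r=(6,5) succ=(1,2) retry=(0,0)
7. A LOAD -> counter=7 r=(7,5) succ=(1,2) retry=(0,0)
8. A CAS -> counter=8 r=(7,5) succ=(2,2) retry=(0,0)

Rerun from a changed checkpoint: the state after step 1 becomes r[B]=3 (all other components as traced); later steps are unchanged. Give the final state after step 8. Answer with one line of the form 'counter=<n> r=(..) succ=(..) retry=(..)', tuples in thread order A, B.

counter=7 r=(6,4) succ=(2,1) retry=(0,1)

state after step 1 := counter=4 r=(0,3) succ=(0,0) retry=(0,0)
2. B CAS -> counter=4 r=(0,3) succ=(0,0) retry=(0,1)
3. B LOAD -> counter=4 r=(0,4) succ=(0,0) retry=(0,1)
4. B CAS -> counter=5 r=(0,4) succ=(0,1) retry=(0,1)
5. A LOAD -> counter=5 r=(5,4) succ=(0,1) retry=(0,1)
6. A CAS -> counter=6 r=(5,4) succ=(1,1) retry=(0,1)
7. A LOAD -> counter=6 r=(6,4) succ=(1,1) retry=(0,1)
8. A CAS -> counter=7 r=(6,4) succ=(2,1) retry=(0,1)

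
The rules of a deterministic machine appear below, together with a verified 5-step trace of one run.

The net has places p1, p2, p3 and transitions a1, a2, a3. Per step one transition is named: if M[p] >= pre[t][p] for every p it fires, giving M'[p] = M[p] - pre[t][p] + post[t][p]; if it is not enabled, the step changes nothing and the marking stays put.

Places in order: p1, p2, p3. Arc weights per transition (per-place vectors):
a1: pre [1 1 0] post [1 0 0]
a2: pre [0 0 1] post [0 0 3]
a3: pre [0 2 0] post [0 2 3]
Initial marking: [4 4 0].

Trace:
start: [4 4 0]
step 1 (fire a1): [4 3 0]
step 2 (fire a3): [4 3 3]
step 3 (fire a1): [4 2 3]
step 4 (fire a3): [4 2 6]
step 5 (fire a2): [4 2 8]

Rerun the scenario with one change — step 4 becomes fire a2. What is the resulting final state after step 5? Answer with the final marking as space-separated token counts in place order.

4 2 7

(re-executing from step 4 with the substitution; state before step 4: [4 2 3])
step 4 (fire a2): [4 2 5]
step 5 (fire a2): [4 2 7]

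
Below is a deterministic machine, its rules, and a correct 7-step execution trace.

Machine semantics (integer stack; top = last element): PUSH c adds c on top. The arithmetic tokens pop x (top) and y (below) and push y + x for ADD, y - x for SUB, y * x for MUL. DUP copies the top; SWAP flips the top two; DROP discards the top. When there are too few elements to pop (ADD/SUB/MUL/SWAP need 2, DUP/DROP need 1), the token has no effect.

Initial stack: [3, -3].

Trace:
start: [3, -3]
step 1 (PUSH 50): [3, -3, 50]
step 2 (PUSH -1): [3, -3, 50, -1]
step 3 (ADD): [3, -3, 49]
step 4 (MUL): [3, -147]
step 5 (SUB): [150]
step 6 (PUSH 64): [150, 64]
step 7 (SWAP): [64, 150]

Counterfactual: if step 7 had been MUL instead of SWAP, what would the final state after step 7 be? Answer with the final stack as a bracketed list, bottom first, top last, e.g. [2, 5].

(re-executing from step 7 with the substitution; state before step 7: [150, 64])
step 7 (MUL): [9600]

[9600]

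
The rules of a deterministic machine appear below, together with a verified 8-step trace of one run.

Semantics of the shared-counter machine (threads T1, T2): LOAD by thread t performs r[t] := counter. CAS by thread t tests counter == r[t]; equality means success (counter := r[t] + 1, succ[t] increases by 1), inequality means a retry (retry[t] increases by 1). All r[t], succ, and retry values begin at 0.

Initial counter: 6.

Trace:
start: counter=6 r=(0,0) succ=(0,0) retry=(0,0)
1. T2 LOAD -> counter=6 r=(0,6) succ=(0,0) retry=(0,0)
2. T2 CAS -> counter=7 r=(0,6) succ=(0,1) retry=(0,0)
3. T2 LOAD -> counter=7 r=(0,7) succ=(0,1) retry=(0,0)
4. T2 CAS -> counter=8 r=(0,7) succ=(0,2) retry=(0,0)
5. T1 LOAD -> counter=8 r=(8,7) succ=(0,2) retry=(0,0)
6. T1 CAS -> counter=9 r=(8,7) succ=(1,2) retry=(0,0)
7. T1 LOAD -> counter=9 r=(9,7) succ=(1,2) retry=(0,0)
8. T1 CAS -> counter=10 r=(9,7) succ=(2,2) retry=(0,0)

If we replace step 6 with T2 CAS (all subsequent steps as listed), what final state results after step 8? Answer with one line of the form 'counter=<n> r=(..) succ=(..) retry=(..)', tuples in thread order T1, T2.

(re-executing from step 6 with the substitution; state before step 6: counter=8 r=(8,7) succ=(0,2) retry=(0,0))
6. T2 CAS -> counter=8 r=(8,7) succ=(0,2) retry=(0,1)
7. T1 LOAD -> counter=8 r=(8,7) succ=(0,2) retry=(0,1)
8. T1 CAS -> counter=9 r=(8,7) succ=(1,2) retry=(0,1)

counter=9 r=(8,7) succ=(1,2) retry=(0,1)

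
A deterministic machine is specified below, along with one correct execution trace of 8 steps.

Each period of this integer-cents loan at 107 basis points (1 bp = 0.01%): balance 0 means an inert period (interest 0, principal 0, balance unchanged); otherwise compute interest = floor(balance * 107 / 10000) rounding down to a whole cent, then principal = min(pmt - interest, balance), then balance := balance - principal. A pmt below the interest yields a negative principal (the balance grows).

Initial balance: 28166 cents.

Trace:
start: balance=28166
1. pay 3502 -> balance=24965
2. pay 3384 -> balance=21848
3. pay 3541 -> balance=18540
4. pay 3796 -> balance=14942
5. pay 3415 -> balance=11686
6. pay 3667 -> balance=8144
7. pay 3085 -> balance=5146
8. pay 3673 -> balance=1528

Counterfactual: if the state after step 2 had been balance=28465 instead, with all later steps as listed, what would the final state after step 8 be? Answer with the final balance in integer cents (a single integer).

state after step 2 := balance=28465
3. pay 3541 -> balance=25228
4. pay 3796 -> balance=21701
5. pay 3415 -> balance=18518
6. pay 3667 -> balance=15049
7. pay 3085 -> balance=12125
8. pay 3673 -> balance=8581

8581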